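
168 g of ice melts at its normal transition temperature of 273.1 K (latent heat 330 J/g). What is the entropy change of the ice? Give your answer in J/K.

Heat absorbed by the substance: Q = mL = 168 × 330 = 55440 J.
At constant T, ΔS = Q_rev/T = 55440 / 273.1 = 203 J/K.

ΔS = 203 J/K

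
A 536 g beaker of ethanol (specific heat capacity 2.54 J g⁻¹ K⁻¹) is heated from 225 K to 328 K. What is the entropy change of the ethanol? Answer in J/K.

ΔS = 513 J/K

ΔS = ∫dQ_rev/T = m c ln(T₂/T₁) = 536 × 2.54 × ln(328/225) = 513 J/K.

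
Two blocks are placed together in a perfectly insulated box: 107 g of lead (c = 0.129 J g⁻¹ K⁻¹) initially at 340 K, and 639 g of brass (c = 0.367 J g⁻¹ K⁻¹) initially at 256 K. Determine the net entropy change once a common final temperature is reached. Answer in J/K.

Energy balance: T_f = (m₁c₁T₁ + m₂c₂T₂)/(m₁c₁ + m₂c₂) = 260.67 K.
ΔS₁ = m₁c₁ ln(T_f/T₁) = 13.803 × ln(260.67/340) = -3.6674 J/K.
ΔS₂ = m₂c₂ ln(T_f/T₂) = 234.513 × ln(260.67/256) = 4.2388 J/K.
ΔS_total = -3.6674 + 4.2388 = 0.571 J/K.

ΔS_total = 0.571 J/K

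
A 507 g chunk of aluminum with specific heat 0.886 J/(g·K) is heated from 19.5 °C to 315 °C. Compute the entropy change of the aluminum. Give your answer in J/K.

ΔS = 314 J/K

In kelvin: T₁ = 292.65 K, T₂ = 588.15 K. ΔS = ∫dQ_rev/T = m c ln(T₂/T₁) = 507 × 0.886 × ln(588.15/292.65) = 314 J/K.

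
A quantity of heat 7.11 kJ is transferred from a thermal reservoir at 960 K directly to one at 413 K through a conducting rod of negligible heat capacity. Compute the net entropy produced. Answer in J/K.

ΔS_hot = −Q/T_H = −7110/960 = -7.406 J/K and ΔS_cold = +Q/T_C = 7110/413 = 17.22 J/K.
ΔS_total = -7.406 + 17.22 = 9.81 J/K, positive as the second law requires.

ΔS_total = 9.81 J/K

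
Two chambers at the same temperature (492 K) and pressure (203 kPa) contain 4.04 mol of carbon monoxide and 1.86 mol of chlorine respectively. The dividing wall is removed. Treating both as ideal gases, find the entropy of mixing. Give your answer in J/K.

ΔS_mix = 30.6 J/K

Mole fractions: x_A = 4.04/5.9 = 0.685, x_B = 0.315.
ΔS_mix = −R(n_A ln x_A + n_B ln x_B) = −8.314 × (4.04 ln 0.685 + 1.86 ln 0.315) = 30.6 J/K.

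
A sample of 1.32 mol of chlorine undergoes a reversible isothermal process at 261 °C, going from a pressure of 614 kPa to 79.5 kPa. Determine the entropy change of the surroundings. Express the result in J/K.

ΔS_surr = -22.4 J/K

For an isothermal ideal gas ΔS_gas = nR ln(P₁/P₂) = 1.32 × 8.314 × ln(614/79.5) = 22.4 J/K.
The process is reversible, so ΔS_surr = −ΔS_gas = -22.4 J/K and ΔS_universe = 0.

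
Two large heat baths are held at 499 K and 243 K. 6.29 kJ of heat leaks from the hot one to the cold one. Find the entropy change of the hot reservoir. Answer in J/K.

ΔS_hot = -12.6 J/K

The hot reservoir loses heat Q, so ΔS_hot = −Q/T_H = −6290/499 = -12.6 J/K.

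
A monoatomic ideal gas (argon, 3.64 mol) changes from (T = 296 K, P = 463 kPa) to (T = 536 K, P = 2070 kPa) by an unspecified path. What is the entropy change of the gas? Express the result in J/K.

ΔS = nC_p ln(T₂/T₁) − nR ln(P₂/P₁), with C_p = 5R/2 = 20.79 J mol⁻¹ K⁻¹ for a monoatomic ideal gas.
ΔS = 3.64 × [20.79 × ln(536/296) − 8.314 × ln(2070/463)] = -0.398 J/K.

ΔS = -0.398 J/K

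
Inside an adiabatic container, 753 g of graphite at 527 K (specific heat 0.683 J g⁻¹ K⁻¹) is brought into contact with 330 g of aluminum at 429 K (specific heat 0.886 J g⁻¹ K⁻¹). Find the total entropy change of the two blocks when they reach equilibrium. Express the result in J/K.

ΔS_total = 3.87 J/K

Energy balance: T_f = (m₁c₁T₁ + m₂c₂T₂)/(m₁c₁ + m₂c₂) = 491.48 K.
ΔS₁ = m₁c₁ ln(T_f/T₁) = 514.299 × ln(491.48/527) = -35.887 J/K.
ΔS₂ = m₂c₂ ln(T_f/T₂) = 292.38 × ln(491.48/429) = 39.753 J/K.
ΔS_total = -35.887 + 39.753 = 3.87 J/K.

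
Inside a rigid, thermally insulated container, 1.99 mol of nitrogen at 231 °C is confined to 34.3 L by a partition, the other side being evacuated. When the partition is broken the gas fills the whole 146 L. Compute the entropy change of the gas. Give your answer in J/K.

For an ideal gas in free expansion Q = 0 and W = 0, so T is unchanged.
Entropy is a state function; using a reversible isothermal path, ΔS_gas = nR ln(V₂/V₁) = 1.99 × 8.314 × ln(146/34.3) = 24 J/K.

ΔS_gas = 24 J/K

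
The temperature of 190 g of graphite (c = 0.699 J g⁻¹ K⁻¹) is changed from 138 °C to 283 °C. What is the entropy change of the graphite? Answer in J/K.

ΔS = 40.1 J/K

In kelvin: T₁ = 411.15 K, T₂ = 556.15 K. ΔS = ∫dQ_rev/T = m c ln(T₂/T₁) = 190 × 0.699 × ln(556.15/411.15) = 40.1 J/K.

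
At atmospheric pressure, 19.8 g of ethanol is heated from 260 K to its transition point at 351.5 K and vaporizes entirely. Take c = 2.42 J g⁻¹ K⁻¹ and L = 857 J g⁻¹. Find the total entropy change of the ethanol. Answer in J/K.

ΔS = 62.7 J/K

Warming step: ΔS₁ = m c ln(T_tr/T_i) = 19.8 × 2.42 × ln(351.5/260) = 14.45 J/K.
Phase change: ΔS₂ = +mL/T_tr = 19.8 × 857 / 351.5 = 48.27 J/K.
ΔS_total = (14.45) + (48.27) = 62.7 J/K.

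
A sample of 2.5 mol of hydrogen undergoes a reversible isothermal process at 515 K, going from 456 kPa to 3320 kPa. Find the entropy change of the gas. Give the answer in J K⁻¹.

ΔS_gas = -41.3 J/K

For an isothermal ideal gas ΔS_gas = nR ln(P₁/P₂) = 2.5 × 8.314 × ln(456/3320) = -41.3 J/K.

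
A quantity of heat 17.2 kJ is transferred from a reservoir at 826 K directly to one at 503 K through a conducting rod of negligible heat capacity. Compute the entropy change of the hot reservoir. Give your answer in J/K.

ΔS_hot = -20.8 J/K

The hot reservoir loses heat Q, so ΔS_hot = −Q/T_H = −17200/826 = -20.8 J/K.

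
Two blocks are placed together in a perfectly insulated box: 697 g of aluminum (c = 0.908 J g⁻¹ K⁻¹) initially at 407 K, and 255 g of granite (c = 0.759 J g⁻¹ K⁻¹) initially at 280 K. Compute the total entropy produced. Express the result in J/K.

Energy balance: T_f = (m₁c₁T₁ + m₂c₂T₂)/(m₁c₁ + m₂c₂) = 377.26 K.
ΔS₁ = m₁c₁ ln(T_f/T₁) = 632.876 × ln(377.26/407) = -48.027 J/K.
ΔS₂ = m₂c₂ ln(T_f/T₂) = 193.545 × ln(377.26/280) = 57.703 J/K.
ΔS_total = -48.027 + 57.703 = 9.68 J/K.

ΔS_total = 9.68 J/K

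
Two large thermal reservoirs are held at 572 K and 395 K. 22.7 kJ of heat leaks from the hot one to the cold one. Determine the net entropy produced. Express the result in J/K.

ΔS_total = 17.8 J/K

ΔS_hot = −Q/T_H = −22700/572 = -39.69 J/K and ΔS_cold = +Q/T_C = 22700/395 = 57.47 J/K.
ΔS_total = -39.69 + 57.47 = 17.8 J/K, positive as the second law requires.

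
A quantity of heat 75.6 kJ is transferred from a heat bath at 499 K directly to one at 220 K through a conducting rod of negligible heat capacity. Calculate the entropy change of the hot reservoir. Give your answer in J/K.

The hot reservoir loses heat Q, so ΔS_hot = −Q/T_H = −75600/499 = -152 J/K.

ΔS_hot = -152 J/K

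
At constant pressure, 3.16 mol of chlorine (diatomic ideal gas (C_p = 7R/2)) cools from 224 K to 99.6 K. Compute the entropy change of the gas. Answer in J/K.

ΔS = -74.5 J/K

At constant pressure, ΔS = nC_p ln(T₂/T₁) with C_p = 7R/2 = 29.1 J mol⁻¹ K⁻¹.
ΔS = 3.16 × 29.1 × ln(99.6/224) = -74.5 J/K.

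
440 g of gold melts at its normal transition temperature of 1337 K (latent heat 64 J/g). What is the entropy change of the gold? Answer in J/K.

ΔS = 21.1 J/K

Heat absorbed by the substance: Q = mL = 440 × 64 = 28160 J.
At constant T, ΔS = Q_rev/T = 28160 / 1337 = 21.1 J/K.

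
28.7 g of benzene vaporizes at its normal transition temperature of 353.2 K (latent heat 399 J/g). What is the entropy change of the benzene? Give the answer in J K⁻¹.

ΔS = 32.4 J/K

Heat absorbed by the substance: Q = mL = 28.7 × 399 = 11451.3 J.
At constant T, ΔS = Q_rev/T = 11451.3 / 353.2 = 32.4 J/K.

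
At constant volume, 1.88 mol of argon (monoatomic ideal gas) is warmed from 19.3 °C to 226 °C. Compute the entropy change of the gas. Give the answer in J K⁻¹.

In kelvin: T₁ = 292.45 K, T₂ = 499.15 K. At constant volume, ΔS = nC_V ln(T₂/T₁) with C_V = 3R/2 = 12.47 J mol⁻¹ K⁻¹.
ΔS = 1.88 × 12.47 × ln(499.15/292.45) = 12.5 J/K.

ΔS = 12.5 J/K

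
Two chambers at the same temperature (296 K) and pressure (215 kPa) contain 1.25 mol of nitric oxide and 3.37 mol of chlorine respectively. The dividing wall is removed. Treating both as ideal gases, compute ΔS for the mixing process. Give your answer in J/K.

Mole fractions: x_A = 1.25/4.62 = 0.271, x_B = 0.729.
ΔS_mix = −R(n_A ln x_A + n_B ln x_B) = −8.314 × (1.25 ln 0.271 + 3.37 ln 0.729) = 22.4 J/K.

ΔS_mix = 22.4 J/K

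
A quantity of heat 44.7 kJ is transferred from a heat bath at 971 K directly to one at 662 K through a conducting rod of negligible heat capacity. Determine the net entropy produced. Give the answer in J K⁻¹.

ΔS_hot = −Q/T_H = −44700/971 = -46.04 J/K and ΔS_cold = +Q/T_C = 44700/662 = 67.52 J/K.
ΔS_total = -46.04 + 67.52 = 21.5 J/K, positive as the second law requires.

ΔS_total = 21.5 J/K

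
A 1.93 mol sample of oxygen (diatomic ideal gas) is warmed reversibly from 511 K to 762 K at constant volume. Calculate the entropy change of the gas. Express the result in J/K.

At constant volume, ΔS = nC_V ln(T₂/T₁) with C_V = 5R/2 = 20.79 J mol⁻¹ K⁻¹.
ΔS = 1.93 × 20.79 × ln(762/511) = 16 J/K.

ΔS = 16 J/K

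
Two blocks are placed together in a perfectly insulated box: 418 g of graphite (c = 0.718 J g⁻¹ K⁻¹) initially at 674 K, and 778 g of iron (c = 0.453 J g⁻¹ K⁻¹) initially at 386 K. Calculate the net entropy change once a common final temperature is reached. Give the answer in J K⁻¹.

Energy balance: T_f = (m₁c₁T₁ + m₂c₂T₂)/(m₁c₁ + m₂c₂) = 518.46 K.
ΔS₁ = m₁c₁ ln(T_f/T₁) = 300.124 × ln(518.46/674) = -78.745 J/K.
ΔS₂ = m₂c₂ ln(T_f/T₂) = 352.434 × ln(518.46/386) = 103.97 J/K.
ΔS_total = -78.745 + 103.97 = 25.2 J/K.

ΔS_total = 25.2 J/K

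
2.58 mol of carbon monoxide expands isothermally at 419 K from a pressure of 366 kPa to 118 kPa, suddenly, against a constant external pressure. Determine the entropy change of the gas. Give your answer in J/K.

Entropy is a state function, so ΔS_gas depends only on the end states.
For an isothermal ideal gas ΔS_gas = nR ln(P₁/P₂) = 2.58 × 8.314 × ln(366/118) = 24.3 J/K.

ΔS_gas = 24.3 J/K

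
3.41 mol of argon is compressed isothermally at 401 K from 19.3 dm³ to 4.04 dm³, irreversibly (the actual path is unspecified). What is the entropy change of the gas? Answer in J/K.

ΔS_gas = -44.3 J/K

Entropy is a state function, so ΔS_gas depends only on the end states.
For an isothermal ideal gas ΔS_gas = nR ln(V₂/V₁) = 3.41 × 8.314 × ln(4.04/19.3) = -44.3 J/K.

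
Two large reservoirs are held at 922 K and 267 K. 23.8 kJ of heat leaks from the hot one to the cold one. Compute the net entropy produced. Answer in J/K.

ΔS_total = 63.3 J/K

ΔS_hot = −Q/T_H = −23800/922 = -25.81 J/K and ΔS_cold = +Q/T_C = 23800/267 = 89.14 J/K.
ΔS_total = -25.81 + 89.14 = 63.3 J/K, positive as the second law requires.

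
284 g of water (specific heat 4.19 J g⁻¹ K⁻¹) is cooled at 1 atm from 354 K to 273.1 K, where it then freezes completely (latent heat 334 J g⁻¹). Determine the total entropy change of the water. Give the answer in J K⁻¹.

Cooling step: ΔS₁ = m c ln(T_tr/T_i) = 284 × 4.19 × ln(273.1/354) = -308.7 J/K.
Phase change: ΔS₂ = −mL/T_tr = −284 × 334 / 273.1 = -347.3 J/K.
ΔS_total = (-308.7) + (-347.3) = -656 J/K.

ΔS = -656 J/K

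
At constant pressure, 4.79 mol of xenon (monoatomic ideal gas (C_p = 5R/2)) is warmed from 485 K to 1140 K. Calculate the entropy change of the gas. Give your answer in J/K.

At constant pressure, ΔS = nC_p ln(T₂/T₁) with C_p = 5R/2 = 20.79 J mol⁻¹ K⁻¹.
ΔS = 4.79 × 20.79 × ln(1140/485) = 85.1 J/K.

ΔS = 85.1 J/K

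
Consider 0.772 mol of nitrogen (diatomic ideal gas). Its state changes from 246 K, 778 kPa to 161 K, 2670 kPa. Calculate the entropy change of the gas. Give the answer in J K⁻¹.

ΔS = -17.4 J/K

ΔS = nC_p ln(T₂/T₁) − nR ln(P₂/P₁), with C_p = 7R/2 = 29.1 J mol⁻¹ K⁻¹ for a diatomic ideal gas.
ΔS = 0.772 × [29.1 × ln(161/246) − 8.314 × ln(2670/778)] = -17.4 J/K.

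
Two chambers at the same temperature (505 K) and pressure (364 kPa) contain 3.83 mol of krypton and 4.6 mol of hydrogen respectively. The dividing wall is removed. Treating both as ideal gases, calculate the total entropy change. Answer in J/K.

Mole fractions: x_A = 3.83/8.43 = 0.454, x_B = 0.546.
ΔS_mix = −R(n_A ln x_A + n_B ln x_B) = −8.314 × (3.83 ln 0.454 + 4.6 ln 0.546) = 48.3 J/K.

ΔS_mix = 48.3 J/K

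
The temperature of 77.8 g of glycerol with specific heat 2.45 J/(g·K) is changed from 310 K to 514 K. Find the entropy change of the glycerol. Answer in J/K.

ΔS = 96.4 J/K

ΔS = ∫dQ_rev/T = m c ln(T₂/T₁) = 77.8 × 2.45 × ln(514/310) = 96.4 J/K.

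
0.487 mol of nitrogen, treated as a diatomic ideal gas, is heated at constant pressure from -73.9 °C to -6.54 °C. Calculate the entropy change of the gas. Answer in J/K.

ΔS = 4.13 J/K

In kelvin: T₁ = 199.25 K, T₂ = 266.61 K. At constant pressure, ΔS = nC_p ln(T₂/T₁) with C_p = 7R/2 = 29.1 J mol⁻¹ K⁻¹.
ΔS = 0.487 × 29.1 × ln(266.61/199.25) = 4.13 J/K.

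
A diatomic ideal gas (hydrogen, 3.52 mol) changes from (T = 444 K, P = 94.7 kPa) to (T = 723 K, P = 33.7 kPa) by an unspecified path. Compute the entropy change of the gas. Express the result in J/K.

ΔS = 80.2 J/K

ΔS = nC_p ln(T₂/T₁) − nR ln(P₂/P₁), with C_p = 7R/2 = 29.1 J mol⁻¹ K⁻¹ for a diatomic ideal gas.
ΔS = 3.52 × [29.1 × ln(723/444) − 8.314 × ln(33.7/94.7)] = 80.2 J/K.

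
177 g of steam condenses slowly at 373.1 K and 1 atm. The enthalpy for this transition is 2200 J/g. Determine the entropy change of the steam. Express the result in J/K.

Heat released by the substance: Q = −mL = −177 × 2200 = −389400 J.
At constant T, ΔS = Q_rev/T = −389400 / 373.1 = -1040 J/K.

ΔS = -1040 J/K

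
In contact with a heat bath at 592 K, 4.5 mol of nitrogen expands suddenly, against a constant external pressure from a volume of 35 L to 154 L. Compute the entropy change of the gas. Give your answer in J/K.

ΔS_gas = 55.4 J/K

Entropy is a state function, so ΔS_gas depends only on the end states.
For an isothermal ideal gas ΔS_gas = nR ln(V₂/V₁) = 4.5 × 8.314 × ln(154/35) = 55.4 J/K.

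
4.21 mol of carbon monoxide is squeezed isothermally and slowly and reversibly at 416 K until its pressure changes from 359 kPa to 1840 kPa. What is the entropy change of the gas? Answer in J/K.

ΔS_gas = -57.2 J/K

For an isothermal ideal gas ΔS_gas = nR ln(P₁/P₂) = 4.21 × 8.314 × ln(359/1840) = -57.2 J/K.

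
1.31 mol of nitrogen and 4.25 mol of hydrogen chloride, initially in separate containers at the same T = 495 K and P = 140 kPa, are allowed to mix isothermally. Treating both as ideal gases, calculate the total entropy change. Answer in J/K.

ΔS_mix = 25.2 J/K

Mole fractions: x_A = 1.31/5.56 = 0.236, x_B = 0.764.
ΔS_mix = −R(n_A ln x_A + n_B ln x_B) = −8.314 × (1.31 ln 0.236 + 4.25 ln 0.764) = 25.2 J/K.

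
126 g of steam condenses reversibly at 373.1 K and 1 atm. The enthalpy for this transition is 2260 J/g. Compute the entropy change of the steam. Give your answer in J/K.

ΔS = -763 J/K

Heat released by the substance: Q = −mL = −126 × 2260 = −284760 J.
At constant T, ΔS = Q_rev/T = −284760 / 373.1 = -763 J/K.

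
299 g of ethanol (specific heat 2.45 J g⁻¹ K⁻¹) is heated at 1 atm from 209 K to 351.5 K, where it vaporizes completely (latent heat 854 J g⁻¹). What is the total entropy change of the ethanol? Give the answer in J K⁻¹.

ΔS = 1110 J/K

Warming step: ΔS₁ = m c ln(T_tr/T_i) = 299 × 2.45 × ln(351.5/209) = 380.8 J/K.
Phase change: ΔS₂ = +mL/T_tr = 299 × 854 / 351.5 = 726.4 J/K.
ΔS_total = (380.8) + (726.4) = 1110 J/K.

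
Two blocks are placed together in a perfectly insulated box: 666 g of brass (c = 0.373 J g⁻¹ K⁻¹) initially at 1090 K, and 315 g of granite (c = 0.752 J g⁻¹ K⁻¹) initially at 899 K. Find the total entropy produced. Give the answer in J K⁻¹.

ΔS_total = 2.24 J/K

Energy balance: T_f = (m₁c₁T₁ + m₂c₂T₂)/(m₁c₁ + m₂c₂) = 996.77 K.
ΔS₁ = m₁c₁ ln(T_f/T₁) = 248.418 × ln(996.77/1090) = -22.21 J/K.
ΔS₂ = m₂c₂ ln(T_f/T₂) = 236.88 × ln(996.77/899) = 24.45 J/K.
ΔS_total = -22.21 + 24.45 = 2.24 J/K.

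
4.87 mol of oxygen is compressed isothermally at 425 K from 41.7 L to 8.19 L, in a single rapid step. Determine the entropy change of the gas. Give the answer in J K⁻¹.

ΔS_gas = -65.9 J/K

Entropy is a state function, so ΔS_gas depends only on the end states.
For an isothermal ideal gas ΔS_gas = nR ln(V₂/V₁) = 4.87 × 8.314 × ln(8.19/41.7) = -65.9 J/K.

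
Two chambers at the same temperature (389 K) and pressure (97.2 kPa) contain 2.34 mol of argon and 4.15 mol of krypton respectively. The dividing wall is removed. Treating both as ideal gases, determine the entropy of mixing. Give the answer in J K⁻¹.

Mole fractions: x_A = 2.34/6.49 = 0.361, x_B = 0.639.
ΔS_mix = −R(n_A ln x_A + n_B ln x_B) = −8.314 × (2.34 ln 0.361 + 4.15 ln 0.639) = 35.3 J/K.

ΔS_mix = 35.3 J/K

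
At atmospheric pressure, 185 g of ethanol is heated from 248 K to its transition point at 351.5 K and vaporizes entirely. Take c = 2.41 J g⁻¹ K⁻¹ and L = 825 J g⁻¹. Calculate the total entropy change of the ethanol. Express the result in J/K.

Warming step: ΔS₁ = m c ln(T_tr/T_i) = 185 × 2.41 × ln(351.5/248) = 155.5 J/K.
Phase change: ΔS₂ = +mL/T_tr = 185 × 825 / 351.5 = 434.2 J/K.
ΔS_total = (155.5) + (434.2) = 590 J/K.

ΔS = 590 J/K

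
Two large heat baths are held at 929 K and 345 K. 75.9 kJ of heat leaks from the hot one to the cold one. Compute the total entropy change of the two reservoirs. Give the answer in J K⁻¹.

ΔS_hot = −Q/T_H = −75900/929 = -81.7 J/K and ΔS_cold = +Q/T_C = 75900/345 = 220 J/K.
ΔS_total = -81.7 + 220 = 138 J/K, positive as the second law requires.

ΔS_total = 138 J/K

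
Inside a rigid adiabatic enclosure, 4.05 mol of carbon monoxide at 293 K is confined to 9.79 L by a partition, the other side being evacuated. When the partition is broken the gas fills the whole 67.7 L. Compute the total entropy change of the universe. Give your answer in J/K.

ΔS_universe = 65.1 J/K

For an ideal gas in free expansion Q = 0 and W = 0, so T is unchanged.
Entropy is a state function; using a reversible isothermal path, ΔS_gas = nR ln(V₂/V₁) = 4.05 × 8.314 × ln(67.7/9.79) = 65.1 J/K.
The insulated surroundings exchange no heat, so ΔS_surr = 0 and ΔS_universe = ΔS_gas.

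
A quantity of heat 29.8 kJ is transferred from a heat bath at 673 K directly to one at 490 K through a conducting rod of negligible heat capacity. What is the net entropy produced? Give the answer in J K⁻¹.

ΔS_hot = −Q/T_H = −29800/673 = -44.28 J/K and ΔS_cold = +Q/T_C = 29800/490 = 60.82 J/K.
ΔS_total = -44.28 + 60.82 = 16.5 J/K, positive as the second law requires.

ΔS_total = 16.5 J/K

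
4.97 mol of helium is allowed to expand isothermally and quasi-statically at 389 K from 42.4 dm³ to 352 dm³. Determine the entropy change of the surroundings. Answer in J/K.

For an isothermal ideal gas ΔS_gas = nR ln(V₂/V₁) = 4.97 × 8.314 × ln(352/42.4) = 87.5 J/K.
The process is reversible, so ΔS_surr = −ΔS_gas = -87.5 J/K and ΔS_universe = 0.

ΔS_surr = -87.5 J/K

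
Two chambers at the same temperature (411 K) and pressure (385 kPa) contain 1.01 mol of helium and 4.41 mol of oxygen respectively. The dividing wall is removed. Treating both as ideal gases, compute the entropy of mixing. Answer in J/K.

Mole fractions: x_A = 1.01/5.42 = 0.186, x_B = 0.814.
ΔS_mix = −R(n_A ln x_A + n_B ln x_B) = −8.314 × (1.01 ln 0.186 + 4.41 ln 0.814) = 21.7 J/K.

ΔS_mix = 21.7 J/K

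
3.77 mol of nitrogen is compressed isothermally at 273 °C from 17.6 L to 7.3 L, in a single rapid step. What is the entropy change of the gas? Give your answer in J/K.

Entropy is a state function, so ΔS_gas depends only on the end states.
For an isothermal ideal gas ΔS_gas = nR ln(V₂/V₁) = 3.77 × 8.314 × ln(7.3/17.6) = -27.6 J/K.

ΔS_gas = -27.6 J/K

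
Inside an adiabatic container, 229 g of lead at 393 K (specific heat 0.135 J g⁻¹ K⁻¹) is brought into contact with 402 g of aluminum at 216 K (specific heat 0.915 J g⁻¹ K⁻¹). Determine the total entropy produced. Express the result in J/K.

ΔS_total = 6.06 J/K

Energy balance: T_f = (m₁c₁T₁ + m₂c₂T₂)/(m₁c₁ + m₂c₂) = 229.72 K.
ΔS₁ = m₁c₁ ln(T_f/T₁) = 30.915 × ln(229.72/393) = -16.6 J/K.
ΔS₂ = m₂c₂ ln(T_f/T₂) = 367.83 × ln(229.72/216) = 22.66 J/K.
ΔS_total = -16.6 + 22.66 = 6.06 J/K.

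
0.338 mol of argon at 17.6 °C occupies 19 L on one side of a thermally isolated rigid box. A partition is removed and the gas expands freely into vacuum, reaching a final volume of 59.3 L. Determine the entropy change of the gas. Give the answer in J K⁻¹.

For an ideal gas in free expansion Q = 0 and W = 0, so T is unchanged.
Entropy is a state function; using a reversible isothermal path, ΔS_gas = nR ln(V₂/V₁) = 0.338 × 8.314 × ln(59.3/19) = 3.2 J/K.

ΔS_gas = 3.2 J/K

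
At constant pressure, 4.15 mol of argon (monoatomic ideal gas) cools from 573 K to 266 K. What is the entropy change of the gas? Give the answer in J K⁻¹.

At constant pressure, ΔS = nC_p ln(T₂/T₁) with C_p = 5R/2 = 20.79 J mol⁻¹ K⁻¹.
ΔS = 4.15 × 20.79 × ln(266/573) = -66.2 J/K.

ΔS = -66.2 J/K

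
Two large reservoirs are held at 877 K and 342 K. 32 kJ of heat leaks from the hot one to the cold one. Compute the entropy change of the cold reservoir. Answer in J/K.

The cold reservoir gains heat Q, so ΔS_cold = +Q/T_C = 32000/342 = 93.6 J/K.

ΔS_cold = 93.6 J/K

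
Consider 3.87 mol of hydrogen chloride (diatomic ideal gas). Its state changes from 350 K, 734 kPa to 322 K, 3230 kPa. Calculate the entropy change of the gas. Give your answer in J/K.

ΔS = -57.1 J/K

ΔS = nC_p ln(T₂/T₁) − nR ln(P₂/P₁), with C_p = 7R/2 = 29.1 J mol⁻¹ K⁻¹ for a diatomic ideal gas.
ΔS = 3.87 × [29.1 × ln(322/350) − 8.314 × ln(3230/734)] = -57.1 J/K.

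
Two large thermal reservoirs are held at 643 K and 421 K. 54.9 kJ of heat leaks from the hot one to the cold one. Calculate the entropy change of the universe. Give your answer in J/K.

ΔS_total = 45 J/K

ΔS_hot = −Q/T_H = −54900/643 = -85.38 J/K and ΔS_cold = +Q/T_C = 54900/421 = 130.4 J/K.
ΔS_total = -85.38 + 130.4 = 45 J/K, positive as the second law requires.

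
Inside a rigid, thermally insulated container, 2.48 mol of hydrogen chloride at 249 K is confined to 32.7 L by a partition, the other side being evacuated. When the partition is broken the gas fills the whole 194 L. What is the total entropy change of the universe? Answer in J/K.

ΔS_universe = 36.7 J/K

No heat is exchanged and no work is done, so the ideal-gas temperature stays constant.
Entropy is a state function; using a reversible isothermal path, ΔS_gas = nR ln(V₂/V₁) = 2.48 × 8.314 × ln(194/32.7) = 36.7 J/K.
The insulated surroundings exchange no heat, so ΔS_surr = 0 and ΔS_universe = ΔS_gas.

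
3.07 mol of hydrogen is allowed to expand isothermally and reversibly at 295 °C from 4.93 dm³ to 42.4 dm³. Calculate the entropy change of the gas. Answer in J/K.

ΔS_gas = 54.9 J/K

For an isothermal ideal gas ΔS_gas = nR ln(V₂/V₁) = 3.07 × 8.314 × ln(42.4/4.93) = 54.9 J/K.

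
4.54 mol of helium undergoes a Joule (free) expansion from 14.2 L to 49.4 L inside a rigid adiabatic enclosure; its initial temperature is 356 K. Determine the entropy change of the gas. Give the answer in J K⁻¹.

For an ideal gas in free expansion Q = 0 and W = 0, so T is unchanged.
Entropy is a state function; using a reversible isothermal path, ΔS_gas = nR ln(V₂/V₁) = 4.54 × 8.314 × ln(49.4/14.2) = 47.1 J/K.

ΔS_gas = 47.1 J/K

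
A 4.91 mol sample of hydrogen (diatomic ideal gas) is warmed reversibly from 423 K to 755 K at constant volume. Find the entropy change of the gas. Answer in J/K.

At constant volume, ΔS = nC_V ln(T₂/T₁) with C_V = 5R/2 = 20.79 J mol⁻¹ K⁻¹.
ΔS = 4.91 × 20.79 × ln(755/423) = 59.1 J/K.

ΔS = 59.1 J/K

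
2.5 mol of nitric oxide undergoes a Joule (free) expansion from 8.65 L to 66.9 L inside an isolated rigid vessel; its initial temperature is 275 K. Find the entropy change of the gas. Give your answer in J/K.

No heat is exchanged and no work is done, so the ideal-gas temperature stays constant.
Entropy is a state function; using a reversible isothermal path, ΔS_gas = nR ln(V₂/V₁) = 2.5 × 8.314 × ln(66.9/8.65) = 42.5 J/K.

ΔS_gas = 42.5 J/K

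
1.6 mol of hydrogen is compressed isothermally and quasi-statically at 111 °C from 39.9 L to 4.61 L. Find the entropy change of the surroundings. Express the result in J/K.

For an isothermal ideal gas ΔS_gas = nR ln(V₂/V₁) = 1.6 × 8.314 × ln(4.61/39.9) = -28.7 J/K.
The process is reversible, so ΔS_surr = −ΔS_gas = 28.7 J/K and ΔS_universe = 0.

ΔS_surr = 28.7 J/K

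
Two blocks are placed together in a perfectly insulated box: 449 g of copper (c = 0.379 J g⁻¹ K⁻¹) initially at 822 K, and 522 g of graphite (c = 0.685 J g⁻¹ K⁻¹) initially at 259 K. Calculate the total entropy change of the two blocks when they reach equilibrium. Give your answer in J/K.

Energy balance: T_f = (m₁c₁T₁ + m₂c₂T₂)/(m₁c₁ + m₂c₂) = 440.54 K.
ΔS₁ = m₁c₁ ln(T_f/T₁) = 170.171 × ln(440.54/822) = -106.1 J/K.
ΔS₂ = m₂c₂ ln(T_f/T₂) = 357.57 × ln(440.54/259) = 189.9 J/K.
ΔS_total = -106.1 + 189.9 = 83.8 J/K.

ΔS_total = 83.8 J/K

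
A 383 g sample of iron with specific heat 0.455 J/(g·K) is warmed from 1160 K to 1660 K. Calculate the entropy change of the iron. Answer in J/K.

ΔS = 62.5 J/K

ΔS = ∫dQ_rev/T = m c ln(T₂/T₁) = 383 × 0.455 × ln(1660/1160) = 62.5 J/K.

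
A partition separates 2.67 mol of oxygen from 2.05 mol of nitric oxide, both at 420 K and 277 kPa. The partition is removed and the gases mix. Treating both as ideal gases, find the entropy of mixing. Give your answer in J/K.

Mole fractions: x_A = 2.67/4.72 = 0.566, x_B = 0.434.
ΔS_mix = −R(n_A ln x_A + n_B ln x_B) = −8.314 × (2.67 ln 0.566 + 2.05 ln 0.434) = 26.9 J/K.

ΔS_mix = 26.9 J/K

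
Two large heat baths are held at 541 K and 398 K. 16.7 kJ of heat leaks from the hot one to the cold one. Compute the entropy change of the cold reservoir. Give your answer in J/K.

ΔS_cold = 42 J/K

The cold reservoir gains heat Q, so ΔS_cold = +Q/T_C = 16700/398 = 42 J/K.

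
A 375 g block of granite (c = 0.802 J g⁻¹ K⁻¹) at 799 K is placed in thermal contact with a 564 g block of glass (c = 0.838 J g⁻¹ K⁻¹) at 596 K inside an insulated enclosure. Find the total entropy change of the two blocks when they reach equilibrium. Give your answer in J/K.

ΔS_total = 8.04 J/K

Energy balance: T_f = (m₁c₁T₁ + m₂c₂T₂)/(m₁c₁ + m₂c₂) = 674.94 K.
ΔS₁ = m₁c₁ ln(T_f/T₁) = 300.75 × ln(674.94/799) = -50.75 J/K.
ΔS₂ = m₂c₂ ln(T_f/T₂) = 472.632 × ln(674.94/596) = 58.79 J/K.
ΔS_total = -50.75 + 58.79 = 8.04 J/K.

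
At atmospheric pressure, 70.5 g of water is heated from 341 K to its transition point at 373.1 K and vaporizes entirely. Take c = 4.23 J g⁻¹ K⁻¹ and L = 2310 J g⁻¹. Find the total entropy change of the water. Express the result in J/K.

Warming step: ΔS₁ = m c ln(T_tr/T_i) = 70.5 × 4.23 × ln(373.1/341) = 26.83 J/K.
Phase change: ΔS₂ = +mL/T_tr = 70.5 × 2310 / 373.1 = 436.5 J/K.
ΔS_total = (26.83) + (436.5) = 463 J/K.

ΔS = 463 J/K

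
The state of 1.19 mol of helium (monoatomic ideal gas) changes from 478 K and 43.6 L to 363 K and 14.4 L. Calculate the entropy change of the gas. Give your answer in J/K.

Entropy is a state function: ΔS = nC_V ln(T₂/T₁) + nR ln(V₂/V₁), with C_V = 3R/2 = 12.47 J mol⁻¹ K⁻¹ for a monoatomic ideal gas.
ΔS = 1.19 × [12.47 × ln(363/478) + 8.314 × ln(14.4/43.6)] = -15 J/K.

ΔS = -15 J/K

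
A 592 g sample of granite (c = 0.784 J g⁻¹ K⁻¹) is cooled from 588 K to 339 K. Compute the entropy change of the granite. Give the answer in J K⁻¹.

ΔS = ∫dQ_rev/T = m c ln(T₂/T₁) = 592 × 0.784 × ln(339/588) = -256 J/K.

ΔS = -256 J/K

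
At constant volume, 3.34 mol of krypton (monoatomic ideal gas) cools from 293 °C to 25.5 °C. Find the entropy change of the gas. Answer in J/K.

In kelvin: T₁ = 566.15 K, T₂ = 298.65 K. At constant volume, ΔS = nC_V ln(T₂/T₁) with C_V = 3R/2 = 12.47 J mol⁻¹ K⁻¹.
ΔS = 3.34 × 12.47 × ln(298.65/566.15) = -26.6 J/K.

ΔS = -26.6 J/K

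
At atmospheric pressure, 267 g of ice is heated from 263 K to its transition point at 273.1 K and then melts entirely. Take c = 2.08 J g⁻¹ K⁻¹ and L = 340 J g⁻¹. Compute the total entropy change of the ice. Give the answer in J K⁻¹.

ΔS = 353 J/K

Warming step: ΔS₁ = m c ln(T_tr/T_i) = 267 × 2.08 × ln(273.1/263) = 20.93 J/K.
Phase change: ΔS₂ = +mL/T_tr = 267 × 340 / 273.1 = 332.4 J/K.
ΔS_total = (20.93) + (332.4) = 353 J/K.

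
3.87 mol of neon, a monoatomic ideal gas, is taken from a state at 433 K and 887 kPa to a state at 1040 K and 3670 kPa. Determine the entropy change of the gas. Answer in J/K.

ΔS = nC_p ln(T₂/T₁) − nR ln(P₂/P₁), with C_p = 5R/2 = 20.79 J mol⁻¹ K⁻¹ for a monoatomic ideal gas.
ΔS = 3.87 × [20.79 × ln(1040/433) − 8.314 × ln(3670/887)] = 24.8 J/K.

ΔS = 24.8 J/K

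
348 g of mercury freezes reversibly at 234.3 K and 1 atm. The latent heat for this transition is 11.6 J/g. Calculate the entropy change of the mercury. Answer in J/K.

Heat released by the substance: Q = −mL = −348 × 11.6 = −4036.8 J.
At constant T, ΔS = Q_rev/T = −4036.8 / 234.3 = -17.2 J/K.

ΔS = -17.2 J/K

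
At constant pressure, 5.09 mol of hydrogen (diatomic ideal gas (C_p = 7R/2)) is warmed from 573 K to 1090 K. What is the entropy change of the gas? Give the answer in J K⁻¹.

At constant pressure, ΔS = nC_p ln(T₂/T₁) with C_p = 7R/2 = 29.1 J mol⁻¹ K⁻¹.
ΔS = 5.09 × 29.1 × ln(1090/573) = 95.2 J/K.

ΔS = 95.2 J/K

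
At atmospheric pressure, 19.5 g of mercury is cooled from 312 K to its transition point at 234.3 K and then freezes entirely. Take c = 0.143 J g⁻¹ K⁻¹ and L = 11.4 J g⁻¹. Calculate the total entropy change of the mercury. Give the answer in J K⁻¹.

ΔS = -1.75 J/K

Cooling step: ΔS₁ = m c ln(T_tr/T_i) = 19.5 × 0.143 × ln(234.3/312) = -0.7986 J/K.
Phase change: ΔS₂ = −mL/T_tr = −19.5 × 11.4 / 234.3 = -0.9488 J/K.
ΔS_total = (-0.7986) + (-0.9488) = -1.75 J/K.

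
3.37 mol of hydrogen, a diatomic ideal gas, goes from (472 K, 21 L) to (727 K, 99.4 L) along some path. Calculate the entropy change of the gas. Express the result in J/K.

ΔS = 73.8 J/K

Entropy is a state function: ΔS = nC_V ln(T₂/T₁) + nR ln(V₂/V₁), with C_V = 5R/2 = 20.79 J mol⁻¹ K⁻¹ for a diatomic ideal gas.
ΔS = 3.37 × [20.79 × ln(727/472) + 8.314 × ln(99.4/21)] = 73.8 J/K.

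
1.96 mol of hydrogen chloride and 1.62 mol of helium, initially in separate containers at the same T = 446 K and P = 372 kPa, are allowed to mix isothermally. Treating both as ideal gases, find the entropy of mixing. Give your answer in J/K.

Mole fractions: x_A = 1.96/3.58 = 0.547, x_B = 0.453.
ΔS_mix = −R(n_A ln x_A + n_B ln x_B) = −8.314 × (1.96 ln 0.547 + 1.62 ln 0.453) = 20.5 J/K.

ΔS_mix = 20.5 J/K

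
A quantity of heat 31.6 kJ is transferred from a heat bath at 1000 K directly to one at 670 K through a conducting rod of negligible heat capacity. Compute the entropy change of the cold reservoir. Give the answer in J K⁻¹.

The cold reservoir gains heat Q, so ΔS_cold = +Q/T_C = 31600/670 = 47.2 J/K.

ΔS_cold = 47.2 J/K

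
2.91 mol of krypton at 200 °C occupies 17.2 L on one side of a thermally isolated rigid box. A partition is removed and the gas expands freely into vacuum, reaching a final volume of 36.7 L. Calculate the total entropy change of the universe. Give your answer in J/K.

ΔS_universe = 18.3 J/K

No heat is exchanged and no work is done, so the ideal-gas temperature stays constant.
Entropy is a state function; using a reversible isothermal path, ΔS_gas = nR ln(V₂/V₁) = 2.91 × 8.314 × ln(36.7/17.2) = 18.3 J/K.
The insulated surroundings exchange no heat, so ΔS_surr = 0 and ΔS_universe = ΔS_gas.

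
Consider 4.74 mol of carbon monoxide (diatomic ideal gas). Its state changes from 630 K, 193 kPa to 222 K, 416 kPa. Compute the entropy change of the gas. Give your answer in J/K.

ΔS = -174 J/K

ΔS = nC_p ln(T₂/T₁) − nR ln(P₂/P₁), with C_p = 7R/2 = 29.1 J mol⁻¹ K⁻¹ for a diatomic ideal gas.
ΔS = 4.74 × [29.1 × ln(222/630) − 8.314 × ln(416/193)] = -174 J/K.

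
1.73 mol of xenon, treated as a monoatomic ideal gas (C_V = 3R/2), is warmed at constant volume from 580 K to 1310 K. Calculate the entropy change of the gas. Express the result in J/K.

ΔS = 17.6 J/K

At constant volume, ΔS = nC_V ln(T₂/T₁) with C_V = 3R/2 = 12.47 J mol⁻¹ K⁻¹.
ΔS = 1.73 × 12.47 × ln(1310/580) = 17.6 J/K.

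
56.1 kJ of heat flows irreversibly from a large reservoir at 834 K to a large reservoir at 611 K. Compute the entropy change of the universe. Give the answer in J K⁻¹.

ΔS_hot = −Q/T_H = −56100/834 = -67.266 J/K and ΔS_cold = +Q/T_C = 56100/611 = 91.817 J/K.
ΔS_total = -67.266 + 91.817 = 24.6 J/K, positive as the second law requires.

ΔS_total = 24.6 J/K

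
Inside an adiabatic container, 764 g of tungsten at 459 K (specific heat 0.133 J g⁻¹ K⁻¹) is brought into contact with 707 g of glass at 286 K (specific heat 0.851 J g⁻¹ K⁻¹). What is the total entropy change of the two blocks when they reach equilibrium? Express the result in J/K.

Energy balance: T_f = (m₁c₁T₁ + m₂c₂T₂)/(m₁c₁ + m₂c₂) = 311 K.
ΔS₁ = m₁c₁ ln(T_f/T₁) = 101.612 × ln(311/459) = -39.55 J/K.
ΔS₂ = m₂c₂ ln(T_f/T₂) = 601.657 × ln(311/286) = 50.41 J/K.
ΔS_total = -39.55 + 50.41 = 10.9 J/K.

ΔS_total = 10.9 J/K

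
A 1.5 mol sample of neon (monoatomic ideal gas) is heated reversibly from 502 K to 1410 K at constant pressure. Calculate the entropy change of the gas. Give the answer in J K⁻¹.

At constant pressure, ΔS = nC_p ln(T₂/T₁) with C_p = 5R/2 = 20.79 J mol⁻¹ K⁻¹.
ΔS = 1.5 × 20.79 × ln(1410/502) = 32.2 J/K.

ΔS = 32.2 J/K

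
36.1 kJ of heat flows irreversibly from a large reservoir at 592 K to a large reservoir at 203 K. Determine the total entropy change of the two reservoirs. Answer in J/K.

ΔS_total = 117 J/K

ΔS_hot = −Q/T_H = −36100/592 = -60.98 J/K and ΔS_cold = +Q/T_C = 36100/203 = 177.8 J/K.
ΔS_total = -60.98 + 177.8 = 117 J/K, positive as the second law requires.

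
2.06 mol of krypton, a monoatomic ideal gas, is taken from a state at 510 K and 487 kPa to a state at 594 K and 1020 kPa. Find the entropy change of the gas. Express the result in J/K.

ΔS = nC_p ln(T₂/T₁) − nR ln(P₂/P₁), with C_p = 5R/2 = 20.79 J mol⁻¹ K⁻¹ for a monoatomic ideal gas.
ΔS = 2.06 × [20.79 × ln(594/510) − 8.314 × ln(1020/487)] = -6.13 J/K.

ΔS = -6.13 J/K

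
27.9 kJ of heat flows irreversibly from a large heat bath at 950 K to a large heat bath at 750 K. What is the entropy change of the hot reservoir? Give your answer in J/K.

ΔS_hot = -29.4 J/K

The hot reservoir loses heat Q, so ΔS_hot = −Q/T_H = −27900/950 = -29.4 J/K.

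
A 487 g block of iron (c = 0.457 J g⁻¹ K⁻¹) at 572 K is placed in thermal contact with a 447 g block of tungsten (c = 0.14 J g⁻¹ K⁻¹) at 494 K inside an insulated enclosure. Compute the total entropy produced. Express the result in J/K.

ΔS_total = 0.511 J/K

Energy balance: T_f = (m₁c₁T₁ + m₂c₂T₂)/(m₁c₁ + m₂c₂) = 554.88 K.
ΔS₁ = m₁c₁ ln(T_f/T₁) = 222.559 × ln(554.88/572) = -6.762 J/K.
ΔS₂ = m₂c₂ ln(T_f/T₂) = 62.58 × ln(554.88/494) = 7.273 J/K.
ΔS_total = -6.762 + 7.273 = 0.511 J/K.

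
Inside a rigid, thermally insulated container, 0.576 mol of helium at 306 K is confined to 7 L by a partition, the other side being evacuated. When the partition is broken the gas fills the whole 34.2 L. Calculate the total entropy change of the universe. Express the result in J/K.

For an ideal gas in free expansion Q = 0 and W = 0, so T is unchanged.
Entropy is a state function; using a reversible isothermal path, ΔS_gas = nR ln(V₂/V₁) = 0.576 × 8.314 × ln(34.2/7) = 7.6 J/K.
The insulated surroundings exchange no heat, so ΔS_surr = 0 and ΔS_universe = ΔS_gas.

ΔS_universe = 7.6 J/K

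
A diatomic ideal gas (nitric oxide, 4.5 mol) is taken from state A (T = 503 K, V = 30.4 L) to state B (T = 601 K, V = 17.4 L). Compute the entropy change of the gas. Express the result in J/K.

Entropy is a state function: ΔS = nC_V ln(T₂/T₁) + nR ln(V₂/V₁), with C_V = 5R/2 = 20.79 J mol⁻¹ K⁻¹ for a diatomic ideal gas.
ΔS = 4.5 × [20.79 × ln(601/503) + 8.314 × ln(17.4/30.4)] = -4.23 J/K.

ΔS = -4.23 J/K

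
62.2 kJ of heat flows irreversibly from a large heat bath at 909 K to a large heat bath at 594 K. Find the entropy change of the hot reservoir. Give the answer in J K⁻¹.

The hot reservoir loses heat Q, so ΔS_hot = −Q/T_H = −62200/909 = -68.4 J/K.

ΔS_hot = -68.4 J/K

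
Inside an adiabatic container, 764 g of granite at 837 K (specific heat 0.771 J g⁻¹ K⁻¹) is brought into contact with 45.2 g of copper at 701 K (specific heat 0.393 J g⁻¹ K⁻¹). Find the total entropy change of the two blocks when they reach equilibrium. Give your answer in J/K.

Energy balance: T_f = (m₁c₁T₁ + m₂c₂T₂)/(m₁c₁ + m₂c₂) = 833.02 K.
ΔS₁ = m₁c₁ ln(T_f/T₁) = 589.044 × ln(833.02/837) = -2.8085 J/K.
ΔS₂ = m₂c₂ ln(T_f/T₂) = 17.7636 × ln(833.02/701) = 3.0651 J/K.
ΔS_total = -2.8085 + 3.0651 = 0.257 J/K.

ΔS_total = 0.257 J/K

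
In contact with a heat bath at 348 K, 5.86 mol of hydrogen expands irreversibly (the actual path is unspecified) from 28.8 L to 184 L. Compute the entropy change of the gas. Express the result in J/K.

Entropy is a state function, so ΔS_gas depends only on the end states.
For an isothermal ideal gas ΔS_gas = nR ln(V₂/V₁) = 5.86 × 8.314 × ln(184/28.8) = 90.4 J/K.

ΔS_gas = 90.4 J/K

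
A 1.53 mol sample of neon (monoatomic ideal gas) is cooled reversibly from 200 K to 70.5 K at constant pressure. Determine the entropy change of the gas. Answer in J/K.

At constant pressure, ΔS = nC_p ln(T₂/T₁) with C_p = 5R/2 = 20.79 J mol⁻¹ K⁻¹.
ΔS = 1.53 × 20.79 × ln(70.5/200) = -33.2 J/K.

ΔS = -33.2 J/K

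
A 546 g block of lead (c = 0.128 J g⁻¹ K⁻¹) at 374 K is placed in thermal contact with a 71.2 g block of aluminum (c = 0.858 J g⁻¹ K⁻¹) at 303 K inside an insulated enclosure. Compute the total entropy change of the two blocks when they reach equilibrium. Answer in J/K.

Energy balance: T_f = (m₁c₁T₁ + m₂c₂T₂)/(m₁c₁ + m₂c₂) = 340.88 K.
ΔS₁ = m₁c₁ ln(T_f/T₁) = 69.888 × ln(340.88/374) = -6.479 J/K.
ΔS₂ = m₂c₂ ln(T_f/T₂) = 61.0896 × ln(340.88/303) = 7.197 J/K.
ΔS_total = -6.479 + 7.197 = 0.718 J/K.

ΔS_total = 0.718 J/K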